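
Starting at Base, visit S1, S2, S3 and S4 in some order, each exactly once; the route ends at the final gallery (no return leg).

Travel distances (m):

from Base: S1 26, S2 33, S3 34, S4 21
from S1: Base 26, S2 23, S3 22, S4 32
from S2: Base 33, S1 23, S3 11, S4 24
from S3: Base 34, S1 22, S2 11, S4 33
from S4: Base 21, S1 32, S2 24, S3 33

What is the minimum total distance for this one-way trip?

Minimum one-way distance = 78 m.

There are 4! = 24 possible orderings.
Base - S1 - S2 - S3 - S4: 26+23+11+33 = 93
Base - S1 - S2 - S4 - S3: 26+23+24+33 = 106
Base - S1 - S3 - S2 - S4: 26+22+11+24 = 83
Base - S1 - S3 - S4 - S2: 26+22+33+24 = 105
Base - S1 - S4 - S2 - S3: 26+32+24+11 = 93
Base - S1 - S4 - S3 - S2: 26+32+33+11 = 102
Base - S2 - S1 - S3 - S4: 33+23+22+33 = 111
Base - S2 - S1 - S4 - S3: 33+23+32+33 = 121
Base - S2 - S3 - S1 - S4: 33+11+22+32 = 98
Base - S2 - S3 - S4 - S1: 33+11+33+32 = 109
Base - S2 - S4 - S1 - S3: 33+24+32+22 = 111
Base - S2 - S4 - S3 - S1: 33+24+33+22 = 112
Base - S3 - S1 - S2 - S4: 34+22+23+24 = 103
Base - S3 - S1 - S4 - S2: 34+22+32+24 = 112
… (10 more)
Base - S4 - S2 - S3 - S1: 21+24+11+22 = 78  ← best
The minimum is 78.
One shortest path: Base → S4 → S2 → S3 → S1.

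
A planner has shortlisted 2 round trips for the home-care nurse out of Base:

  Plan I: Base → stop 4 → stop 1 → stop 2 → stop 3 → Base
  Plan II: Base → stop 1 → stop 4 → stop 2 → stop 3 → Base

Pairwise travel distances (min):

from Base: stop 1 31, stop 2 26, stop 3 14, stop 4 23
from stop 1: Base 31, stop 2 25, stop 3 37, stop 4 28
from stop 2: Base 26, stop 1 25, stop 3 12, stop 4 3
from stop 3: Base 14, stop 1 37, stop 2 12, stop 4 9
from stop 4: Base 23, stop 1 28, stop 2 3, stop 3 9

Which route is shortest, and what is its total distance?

Plan I: 23 + 28 + 25 + 12 + 14 = 102
Plan II: 31 + 28 + 3 + 12 + 14 = 88

88 min — Plan II is the shortest.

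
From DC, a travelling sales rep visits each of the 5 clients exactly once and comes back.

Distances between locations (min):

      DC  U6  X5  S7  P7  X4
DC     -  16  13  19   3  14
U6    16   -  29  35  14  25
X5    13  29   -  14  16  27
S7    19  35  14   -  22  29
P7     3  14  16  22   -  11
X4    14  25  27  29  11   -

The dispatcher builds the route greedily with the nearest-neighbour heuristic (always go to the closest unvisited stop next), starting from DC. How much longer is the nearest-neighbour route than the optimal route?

4 min longer than the optimal tour.

From DC: P7=3, X5=13, X4=14, U6=16, S7=19 → choose P7 (3).
From P7: X4=11, U6=14, X5=16, S7=22 → choose X4 (11).
From X4: U6=25, X5=27, S7=29 → choose U6 (25).
From U6: X5=29, S7=35 → choose X5 (29).
From X5: S7=14 → choose S7 (14).
NN route DC → P7 → X4 → U6 → X5 → S7 → DC costs 101.
Optimal: DC → U6 → P7 → X4 → S7 → X5 → DC costs 97 (by enumerating all 60 distinct tours).
Excess = 101 − 97 = 4.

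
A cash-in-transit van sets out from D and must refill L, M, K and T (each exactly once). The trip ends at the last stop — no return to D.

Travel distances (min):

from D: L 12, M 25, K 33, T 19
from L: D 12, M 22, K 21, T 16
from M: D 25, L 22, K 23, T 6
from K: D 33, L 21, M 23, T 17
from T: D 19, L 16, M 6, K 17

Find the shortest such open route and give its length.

Minimum one-way distance = 56 min.

There are 4! = 24 possible orderings.
D→L→M→K→T: 12+22+23+17 = 74
D→L→M→T→K: 12+22+6+17 = 57
D→L→K→M→T: 12+21+23+6 = 62
D→L→K→T→M: 12+21+17+6 = 56
D→L→T→M→K: 12+16+6+23 = 57
D→L→T→K→M: 12+16+17+23 = 68
D→M→L→K→T: 25+22+21+17 = 85
D→M→L→T→K: 25+22+16+17 = 80
D→M→K→L→T: 25+23+21+16 = 85
D→M→K→T→L: 25+23+17+16 = 81
D→M→T→L→K: 25+6+16+21 = 68
D→M→T→K→L: 25+6+17+21 = 69
D→K→L→M→T: 33+21+22+6 = 82
D→K→L→T→M: 33+21+16+6 = 76
… (10 more)
The minimum is 56.
One shortest path: D → L → K → T → M.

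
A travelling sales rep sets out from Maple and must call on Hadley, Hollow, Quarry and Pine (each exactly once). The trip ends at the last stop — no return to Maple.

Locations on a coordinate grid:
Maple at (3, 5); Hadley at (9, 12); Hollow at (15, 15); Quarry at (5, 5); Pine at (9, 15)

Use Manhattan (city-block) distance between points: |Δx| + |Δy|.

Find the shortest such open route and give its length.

Minimum one-way distance = 22.

There are 4! = 24 possible orderings.
Maple→Hadley→Hollow→Quarry→Pine: 13+9+20+14 = 56
Maple→Hadley→Hollow→Pine→Quarry: 13+9+6+14 = 42
Maple→Hadley→Quarry→Hollow→Pine: 13+11+20+6 = 50
Maple→Hadley→Quarry→Pine→Hollow: 13+11+14+6 = 44
Maple→Hadley→Pine→Hollow→Quarry: 13+3+6+20 = 42
Maple→Hadley→Pine→Quarry→Hollow: 13+3+14+20 = 50
Maple→Hollow→Hadley→Quarry→Pine: 22+9+11+14 = 56
Maple→Hollow→Hadley→Pine→Quarry: 22+9+3+14 = 48
Maple→Hollow→Quarry→Hadley→Pine: 22+20+11+3 = 56
Maple→Hollow→Quarry→Pine→Hadley: 22+20+14+3 = 59
Maple→Hollow→Pine→Hadley→Quarry: 22+6+3+11 = 42
Maple→Hollow→Pine→Quarry→Hadley: 22+6+14+11 = 53
Maple→Quarry→Hadley→Hollow→Pine: 2+11+9+6 = 28
Maple→Quarry→Hadley→Pine→Hollow: 2+11+3+6 = 22
… (10 more)
The minimum is 22.
One shortest path: Maple → Quarry → Hadley → Pine → Hollow.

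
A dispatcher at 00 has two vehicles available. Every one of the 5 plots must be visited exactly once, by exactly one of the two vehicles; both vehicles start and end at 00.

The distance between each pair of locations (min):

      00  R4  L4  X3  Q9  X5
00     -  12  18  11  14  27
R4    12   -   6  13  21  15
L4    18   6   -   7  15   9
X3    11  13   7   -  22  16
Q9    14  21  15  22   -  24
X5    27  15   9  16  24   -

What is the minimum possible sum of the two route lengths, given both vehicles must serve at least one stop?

Minimum combined distance: 82 min.

Check every non-empty split of the stops between the two vehicles; for each half take its own optimal tour:
  {R4} + {L4, X3, Q9, X5}: 24 + 65 = 89
  {L4} + {R4, X3, Q9, X5}: 36 + 77 = 113
  {R4, L4} + {X3, Q9, X5}: 36 + 65 = 101
  {X3} + {R4, L4, Q9, X5}: 22 + 65 = 87
  {R4, X3} + {L4, Q9, X5}: 36 + 65 = 101
  {L4, X3} + {R4, Q9, X5}: 36 + 65 = 101
  … (15 splits in total)
  {Q9} + {R4, L4, X3, X5}: 28 + 54 = 82  ← best
Best: vehicle 1 00 → Q9 → 00 = 28; vehicle 2 00 → R4 → L4 → X5 → X3 → 00 = 54; combined 82.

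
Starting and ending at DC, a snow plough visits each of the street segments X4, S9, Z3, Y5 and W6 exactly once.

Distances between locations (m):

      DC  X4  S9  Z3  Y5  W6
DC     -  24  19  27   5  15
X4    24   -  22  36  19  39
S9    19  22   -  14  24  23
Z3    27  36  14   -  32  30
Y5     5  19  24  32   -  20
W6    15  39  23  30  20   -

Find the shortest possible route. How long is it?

Minimum total distance: 105 m.

DC→X4→S9→Z3→Y5→W6→DC: 24+22+14+32+20+15 = 127
DC→X4→S9→Z3→W6→Y5→DC: 24+22+14+30+20+5 = 115
DC→X4→S9→Y5→Z3→W6→DC: 24+22+24+32+30+15 = 147
DC→X4→S9→Y5→W6→Z3→DC: 24+22+24+20+30+27 = 147
DC→X4→S9→W6→Z3→Y5→DC: 24+22+23+30+32+5 = 136
DC→X4→S9→W6→Y5→Z3→DC: 24+22+23+20+32+27 = 148
DC→X4→Z3→S9→Y5→W6→DC: 24+36+14+24+20+15 = 133
DC→X4→Z3→S9→W6→Y5→DC: 24+36+14+23+20+5 = 122
DC→X4→Z3→Y5→S9→W6→DC: 24+36+32+24+23+15 = 154
DC→X4→Z3→Y5→W6→S9→DC: 24+36+32+20+23+19 = 154
DC→X4→Z3→W6→S9→Y5→DC: 24+36+30+23+24+5 = 142
DC→X4→Z3→W6→Y5→S9→DC: 24+36+30+20+24+19 = 153
DC→X4→Y5→S9→Z3→W6→DC: 24+19+24+14+30+15 = 126
DC→X4→Y5→S9→W6→Z3→DC: 24+19+24+23+30+27 = 147
… (46 more)
DC→Y5→X4→S9→Z3→W6→DC: 5+19+22+14+30+15 = 105  ← best
The minimum is 105.
One optimal route: DC → Y5 → X4 → S9 → Z3 → W6 → DC (or its reverse).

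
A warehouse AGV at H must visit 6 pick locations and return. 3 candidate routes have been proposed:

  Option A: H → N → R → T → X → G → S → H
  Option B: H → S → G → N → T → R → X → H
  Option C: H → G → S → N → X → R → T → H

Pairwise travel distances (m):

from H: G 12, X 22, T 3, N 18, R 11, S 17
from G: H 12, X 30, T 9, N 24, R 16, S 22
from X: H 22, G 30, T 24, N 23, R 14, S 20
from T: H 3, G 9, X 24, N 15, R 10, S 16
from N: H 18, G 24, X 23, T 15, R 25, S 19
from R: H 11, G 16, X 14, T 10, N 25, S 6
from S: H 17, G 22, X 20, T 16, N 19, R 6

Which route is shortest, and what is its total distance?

Shortest is Option C, total 103 m.

Option A: 18 + 25 + 10 + 24 + 30 + 22 + 17 = 146
Option B: 17 + 22 + 24 + 15 + 10 + 14 + 22 = 124
Option C: 12 + 22 + 19 + 23 + 14 + 10 + 3 = 103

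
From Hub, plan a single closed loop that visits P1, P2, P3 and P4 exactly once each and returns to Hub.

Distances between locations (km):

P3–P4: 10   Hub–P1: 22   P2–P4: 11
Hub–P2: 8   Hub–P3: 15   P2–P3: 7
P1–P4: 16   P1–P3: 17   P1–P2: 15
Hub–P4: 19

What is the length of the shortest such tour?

Minimum total distance: 63 km.

Hub→P1→P2→P3→P4→Hub: 22+15+7+10+19 = 73
Hub→P1→P2→P4→P3→Hub: 22+15+11+10+15 = 73
Hub→P1→P3→P2→P4→Hub: 22+17+7+11+19 = 76
Hub→P1→P3→P4→P2→Hub: 22+17+10+11+8 = 68
Hub→P1→P4→P2→P3→Hub: 22+16+11+7+15 = 71
Hub→P1→P4→P3→P2→Hub: 22+16+10+7+8 = 63
Hub→P2→P1→P3→P4→Hub: 8+15+17+10+19 = 69
Hub→P2→P1→P4→P3→Hub: 8+15+16+10+15 = 64
Hub→P2→P3→P1→P4→Hub: 8+7+17+16+19 = 67
Hub→P2→P4→P1→P3→Hub: 8+11+16+17+15 = 67
Hub→P3→P1→P2→P4→Hub: 15+17+15+11+19 = 77
Hub→P3→P2→P1→P4→Hub: 15+7+15+16+19 = 72
The minimum is 63.
One optimal route: Hub → P1 → P4 → P3 → P2 → Hub (or its reverse).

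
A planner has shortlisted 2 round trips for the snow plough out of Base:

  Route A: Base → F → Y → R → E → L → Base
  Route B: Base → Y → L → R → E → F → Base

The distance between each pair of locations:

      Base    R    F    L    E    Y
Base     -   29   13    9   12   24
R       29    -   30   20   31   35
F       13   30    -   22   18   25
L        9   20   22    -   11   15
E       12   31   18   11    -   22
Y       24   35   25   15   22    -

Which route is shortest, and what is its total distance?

Shortest is Route B, total 121.

Route A: 13 + 25 + 35 + 31 + 11 + 9 = 124
Route B: 24 + 15 + 20 + 31 + 18 + 13 = 121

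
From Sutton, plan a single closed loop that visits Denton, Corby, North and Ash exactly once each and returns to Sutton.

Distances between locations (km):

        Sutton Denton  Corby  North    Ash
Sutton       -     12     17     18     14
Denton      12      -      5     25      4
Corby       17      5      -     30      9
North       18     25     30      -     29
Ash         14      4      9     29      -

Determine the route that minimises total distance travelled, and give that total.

Minimum total distance: 71 km.

Sutton → Denton → Corby → North → Ash → Sutton: 12+5+30+29+14 = 90
Sutton → Denton → Corby → Ash → North → Sutton: 12+5+9+29+18 = 73
Sutton → Denton → North → Corby → Ash → Sutton: 12+25+30+9+14 = 90
Sutton → Denton → North → Ash → Corby → Sutton: 12+25+29+9+17 = 92
Sutton → Denton → Ash → Corby → North → Sutton: 12+4+9+30+18 = 73
Sutton → Denton → Ash → North → Corby → Sutton: 12+4+29+30+17 = 92
Sutton → Corby → Denton → North → Ash → Sutton: 17+5+25+29+14 = 90
Sutton → Corby → Denton → Ash → North → Sutton: 17+5+4+29+18 = 73
Sutton → Corby → North → Denton → Ash → Sutton: 17+30+25+4+14 = 90
Sutton → Corby → Ash → Denton → North → Sutton: 17+9+4+25+18 = 73
Sutton → North → Denton → Corby → Ash → Sutton: 18+25+5+9+14 = 71
Sutton → North → Corby → Denton → Ash → Sutton: 18+30+5+4+14 = 71
The minimum is 71.
One optimal route: Sutton → North → Denton → Corby → Ash → Sutton (or its reverse).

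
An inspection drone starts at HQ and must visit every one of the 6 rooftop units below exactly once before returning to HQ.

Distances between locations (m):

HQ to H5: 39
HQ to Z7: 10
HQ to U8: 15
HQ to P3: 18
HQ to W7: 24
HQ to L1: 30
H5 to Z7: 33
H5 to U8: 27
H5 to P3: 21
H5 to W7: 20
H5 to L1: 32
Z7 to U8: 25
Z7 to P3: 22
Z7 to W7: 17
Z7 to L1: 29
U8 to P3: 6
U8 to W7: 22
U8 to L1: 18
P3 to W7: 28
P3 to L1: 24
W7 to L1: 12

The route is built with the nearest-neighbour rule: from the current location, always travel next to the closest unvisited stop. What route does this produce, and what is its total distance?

Total distance 123 m via the nearest-neighbour route HQ → Z7 → W7 → L1 → U8 → P3 → H5 → HQ.

From HQ: distances to unvisited — Z7=10, U8=15, P3=18, W7=24, L1=30, H5=39. Nearest is Z7 (10).
From Z7: distances to unvisited — W7=17, P3=22, U8=25, L1=29, H5=33. Nearest is W7 (17).
From W7: distances to unvisited — L1=12, H5=20, U8=22, P3=28. Nearest is L1 (12).
From L1: distances to unvisited — U8=18, P3=24, H5=32. Nearest is U8 (18).
From U8: distances to unvisited — P3=6, H5=27. Nearest is P3 (6).
From P3: distances to unvisited — H5=21. Nearest is H5 (21).
Return H5→HQ: 39.
Total = 10 + 17 + 12 + 18 + 6 + 21 + 39 = 123.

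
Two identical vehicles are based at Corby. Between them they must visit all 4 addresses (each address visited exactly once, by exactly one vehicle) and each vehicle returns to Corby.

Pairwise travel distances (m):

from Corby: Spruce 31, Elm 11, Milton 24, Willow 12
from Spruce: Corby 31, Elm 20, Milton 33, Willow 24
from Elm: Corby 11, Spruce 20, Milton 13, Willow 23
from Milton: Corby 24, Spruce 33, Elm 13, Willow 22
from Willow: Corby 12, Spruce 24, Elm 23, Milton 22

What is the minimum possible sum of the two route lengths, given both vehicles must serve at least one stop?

112 m — the smallest possible combined total.

Try each way of splitting the stops between the two vehicles (each non-empty) and, for each split, find the best tour for each vehicle:
  {Spruce} + {Elm, Milton, Willow}: 62 + 58 = 120
  {Elm} + {Spruce, Milton, Willow}: 22 + 93 = 115
  {Spruce, Elm} + {Milton, Willow}: 62 + 58 = 120
  {Milton} + {Spruce, Elm, Willow}: 48 + 67 = 115
  {Spruce, Milton} + {Elm, Willow}: 88 + 46 = 134
  {Elm, Milton} + {Spruce, Willow}: 48 + 67 = 115
  … (7 splits in total)
  {Spruce, Elm, Milton} + {Willow}: 88 + 24 = 112  ← best
Best: vehicle 1 Corby → Spruce → Elm → Milton → Corby = 88; vehicle 2 Corby → Willow → Corby = 24; combined 112.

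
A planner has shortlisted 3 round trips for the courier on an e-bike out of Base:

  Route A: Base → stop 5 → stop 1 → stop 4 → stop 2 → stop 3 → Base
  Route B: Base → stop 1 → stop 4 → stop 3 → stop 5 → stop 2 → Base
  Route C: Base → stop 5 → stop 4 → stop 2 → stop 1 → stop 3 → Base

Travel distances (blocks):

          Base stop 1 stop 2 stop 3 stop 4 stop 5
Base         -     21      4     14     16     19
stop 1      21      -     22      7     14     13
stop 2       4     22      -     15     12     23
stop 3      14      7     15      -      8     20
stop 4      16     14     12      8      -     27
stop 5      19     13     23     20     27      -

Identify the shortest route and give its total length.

Shortest is Route A, total 87 blocks.

Route A: 19 + 13 + 14 + 12 + 15 + 14 = 87
Route B: 21 + 14 + 8 + 20 + 23 + 4 = 90
Route C: 19 + 27 + 12 + 22 + 7 + 14 = 101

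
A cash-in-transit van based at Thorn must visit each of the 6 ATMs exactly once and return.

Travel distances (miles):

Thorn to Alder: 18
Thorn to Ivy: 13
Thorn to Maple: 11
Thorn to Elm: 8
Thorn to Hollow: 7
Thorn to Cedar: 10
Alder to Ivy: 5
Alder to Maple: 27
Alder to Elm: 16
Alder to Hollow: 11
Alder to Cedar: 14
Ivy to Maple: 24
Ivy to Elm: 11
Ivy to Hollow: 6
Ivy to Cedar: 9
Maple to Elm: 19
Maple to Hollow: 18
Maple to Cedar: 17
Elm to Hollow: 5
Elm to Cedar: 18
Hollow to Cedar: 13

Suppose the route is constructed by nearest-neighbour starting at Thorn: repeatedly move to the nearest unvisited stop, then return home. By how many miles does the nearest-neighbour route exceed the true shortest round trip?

Thorn: Hollow=7, Elm=8, Cedar=10, Maple=11, Ivy=13, Alder=18 ⇒ Hollow
Hollow: Elm=5, Ivy=6, Alder=11, Cedar=13, Maple=18 ⇒ Elm
Elm: Ivy=11, Alder=16, Cedar=18, Maple=19 ⇒ Ivy
Ivy: Alder=5, Cedar=9, Maple=24 ⇒ Alder
Alder: Cedar=14, Maple=27 ⇒ Cedar
Cedar: Maple=17 ⇒ Maple
NN route Thorn → Hollow → Elm → Ivy → Alder → Cedar → Maple → Thorn costs 70.
Optimal: Thorn → Maple → Cedar → Alder → Ivy → Hollow → Elm → Thorn costs 66 (by enumerating all 360 distinct tours).
Excess = 70 − 66 = 4.

The nearest-neighbour route is 4 miles longer than optimal.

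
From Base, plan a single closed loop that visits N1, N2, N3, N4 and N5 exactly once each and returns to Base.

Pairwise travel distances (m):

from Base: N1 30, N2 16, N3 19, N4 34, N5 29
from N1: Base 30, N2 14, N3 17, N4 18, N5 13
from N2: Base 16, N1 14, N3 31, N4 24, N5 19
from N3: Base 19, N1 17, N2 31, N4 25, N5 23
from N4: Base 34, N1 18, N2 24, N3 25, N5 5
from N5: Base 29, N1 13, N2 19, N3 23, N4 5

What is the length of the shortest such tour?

With 5 stops there are 5!/2 = 60 distinct round trips (a route and its reverse cost the same).
Base → N1 → N2 → N3 → N4 → N5 → Base: 30+14+31+25+5+29 = 134
Base → N1 → N2 → N3 → N5 → N4 → Base: 30+14+31+23+5+34 = 137
Base → N1 → N2 → N4 → N3 → N5 → Base: 30+14+24+25+23+29 = 145
Base → N1 → N2 → N4 → N5 → N3 → Base: 30+14+24+5+23+19 = 115
Base → N1 → N2 → N5 → N3 → N4 → Base: 30+14+19+23+25+34 = 145
Base → N1 → N2 → N5 → N4 → N3 → Base: 30+14+19+5+25+19 = 112
Base → N1 → N3 → N2 → N4 → N5 → Base: 30+17+31+24+5+29 = 136
Base → N1 → N3 → N2 → N5 → N4 → Base: 30+17+31+19+5+34 = 136
Base → N1 → N3 → N4 → N2 → N5 → Base: 30+17+25+24+19+29 = 144
Base → N1 → N3 → N4 → N5 → N2 → Base: 30+17+25+5+19+16 = 112
Base → N1 → N3 → N5 → N2 → N4 → Base: 30+17+23+19+24+34 = 147
Base → N1 → N3 → N5 → N4 → N2 → Base: 30+17+23+5+24+16 = 115
Base → N1 → N4 → N2 → N3 → N5 → Base: 30+18+24+31+23+29 = 155
Base → N1 → N4 → N2 → N5 → N3 → Base: 30+18+24+19+23+19 = 133
… (46 more)
Base → N2 → N1 → N5 → N4 → N3 → Base: 16+14+13+5+25+19 = 92  ← best
The minimum is 92.
One optimal route: Base → N2 → N1 → N5 → N4 → N3 → Base (or its reverse).

Minimum total distance: 92 m.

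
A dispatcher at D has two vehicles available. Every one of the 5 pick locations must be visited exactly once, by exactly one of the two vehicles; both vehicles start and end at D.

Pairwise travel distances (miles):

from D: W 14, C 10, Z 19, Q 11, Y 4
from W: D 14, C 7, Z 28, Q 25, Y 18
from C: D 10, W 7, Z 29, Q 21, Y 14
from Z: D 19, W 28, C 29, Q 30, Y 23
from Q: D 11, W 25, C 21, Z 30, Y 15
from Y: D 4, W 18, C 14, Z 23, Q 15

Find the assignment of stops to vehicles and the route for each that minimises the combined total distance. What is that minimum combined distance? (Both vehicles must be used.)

94 miles — the smallest possible combined total.

There are 2^4 − 1 = 15 ways to divide the 5 stops into two non-empty groups. For each, the best each vehicle can do is its own shortest tour through its group:
  {W} + {C, Z, Q, Y}: 28 + 88 = 116
  {C} + {W, Z, Q, Y}: 20 + 91 = 111
  {W, C} + {Z, Q, Y}: 31 + 68 = 99
  {Z} + {W, C, Q, Y}: 38 + 61 = 99
  {W, Z} + {C, Q, Y}: 61 + 50 = 111
  {C, Z} + {W, Q, Y}: 58 + 58 = 116
  … (15 splits in total)
  {W, C, Z} + {Q, Y}: 64 + 30 = 94  ← best
Best: vehicle 1 D → C → W → Z → D = 64; vehicle 2 D → Q → Y → D = 30; combined 94.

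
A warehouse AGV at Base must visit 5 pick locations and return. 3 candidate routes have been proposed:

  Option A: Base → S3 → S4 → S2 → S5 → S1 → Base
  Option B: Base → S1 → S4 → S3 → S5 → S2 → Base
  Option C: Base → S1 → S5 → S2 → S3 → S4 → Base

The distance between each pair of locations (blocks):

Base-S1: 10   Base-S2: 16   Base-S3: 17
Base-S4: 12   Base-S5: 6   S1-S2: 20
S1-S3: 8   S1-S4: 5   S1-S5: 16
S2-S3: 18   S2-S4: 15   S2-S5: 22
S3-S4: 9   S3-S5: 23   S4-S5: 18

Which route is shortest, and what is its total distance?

Option A: 17 + 9 + 15 + 22 + 16 + 10 = 89
Option B: 10 + 5 + 9 + 23 + 22 + 16 = 85
Option C: 10 + 16 + 22 + 18 + 9 + 12 = 87

85 blocks — Option B is the shortest.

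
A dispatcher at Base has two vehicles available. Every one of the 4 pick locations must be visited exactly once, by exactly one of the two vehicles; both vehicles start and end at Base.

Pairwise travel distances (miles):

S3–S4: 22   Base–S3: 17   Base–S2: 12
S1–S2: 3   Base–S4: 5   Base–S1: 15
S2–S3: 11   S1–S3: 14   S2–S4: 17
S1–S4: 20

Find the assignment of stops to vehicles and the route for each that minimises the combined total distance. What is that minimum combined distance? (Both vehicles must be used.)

56 miles — the smallest possible combined total.

There are 2^3 − 1 = 7 ways to divide the 4 stops into two non-empty groups. For each, the best each vehicle can do is its own shortest tour through its group:
  {S1} + {S2, S3, S4}: 30 + 50 = 80
  {S2} + {S1, S3, S4}: 24 + 56 = 80
  {S1, S2} + {S3, S4}: 30 + 44 = 74
  {S3} + {S1, S2, S4}: 34 + 40 = 74
  {S1, S3} + {S2, S4}: 46 + 34 = 80
  {S2, S3} + {S1, S4}: 40 + 40 = 80
  … (7 splits in total)
  {S1, S2, S3} + {S4}: 46 + 10 = 56  ← best
Best: vehicle 1 Base → S1 → S2 → S3 → Base = 46; vehicle 2 Base → S4 → Base = 10; combined 56.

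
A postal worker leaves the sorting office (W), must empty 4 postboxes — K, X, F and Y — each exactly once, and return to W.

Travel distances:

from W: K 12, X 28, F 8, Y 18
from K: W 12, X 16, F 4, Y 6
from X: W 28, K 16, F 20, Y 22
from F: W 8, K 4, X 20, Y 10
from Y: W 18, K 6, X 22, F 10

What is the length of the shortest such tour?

Minimum total distance: 68.

With 4 stops there are 4!/2 = 12 distinct round trips (a route and its reverse cost the same).
W-K-X-F-Y-W: 12+16+20+10+18 = 76
W-K-X-Y-F-W: 12+16+22+10+8 = 68
W-K-F-X-Y-W: 12+4+20+22+18 = 76
W-K-F-Y-X-W: 12+4+10+22+28 = 76
W-K-Y-X-F-W: 12+6+22+20+8 = 68
W-K-Y-F-X-W: 12+6+10+20+28 = 76
W-X-K-F-Y-W: 28+16+4+10+18 = 76
W-X-K-Y-F-W: 28+16+6+10+8 = 68
W-X-F-K-Y-W: 28+20+4+6+18 = 76
W-X-Y-K-F-W: 28+22+6+4+8 = 68
W-F-K-X-Y-W: 8+4+16+22+18 = 68
W-F-X-K-Y-W: 8+20+16+6+18 = 68
The minimum is 68.
One optimal route: W → K → X → Y → F → W (or its reverse).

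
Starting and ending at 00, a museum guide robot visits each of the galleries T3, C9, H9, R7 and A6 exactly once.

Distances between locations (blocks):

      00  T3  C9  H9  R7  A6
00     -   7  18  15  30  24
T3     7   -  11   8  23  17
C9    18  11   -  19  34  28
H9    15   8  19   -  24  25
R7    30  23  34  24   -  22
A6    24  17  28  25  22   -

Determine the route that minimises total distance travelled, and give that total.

There are 60 distinct closed tours to check (reversals are equivalent).
00-T3-C9-H9-R7-A6-00: 7+11+19+24+22+24 = 107
00-T3-C9-H9-A6-R7-00: 7+11+19+25+22+30 = 114
00-T3-C9-R7-H9-A6-00: 7+11+34+24+25+24 = 125
00-T3-C9-R7-A6-H9-00: 7+11+34+22+25+15 = 114
00-T3-C9-A6-H9-R7-00: 7+11+28+25+24+30 = 125
00-T3-C9-A6-R7-H9-00: 7+11+28+22+24+15 = 107
00-T3-H9-C9-R7-A6-00: 7+8+19+34+22+24 = 114
00-T3-H9-C9-A6-R7-00: 7+8+19+28+22+30 = 114
00-T3-H9-R7-C9-A6-00: 7+8+24+34+28+24 = 125
00-T3-H9-R7-A6-C9-00: 7+8+24+22+28+18 = 107
00-T3-H9-A6-C9-R7-00: 7+8+25+28+34+30 = 132
00-T3-H9-A6-R7-C9-00: 7+8+25+22+34+18 = 114
00-T3-R7-C9-H9-A6-00: 7+23+34+19+25+24 = 132
00-T3-R7-C9-A6-H9-00: 7+23+34+28+25+15 = 132
… (46 more)
The minimum is 107.
One optimal route: 00 → T3 → C9 → H9 → R7 → A6 → 00 (or its reverse).

Minimum total distance: 107 blocks.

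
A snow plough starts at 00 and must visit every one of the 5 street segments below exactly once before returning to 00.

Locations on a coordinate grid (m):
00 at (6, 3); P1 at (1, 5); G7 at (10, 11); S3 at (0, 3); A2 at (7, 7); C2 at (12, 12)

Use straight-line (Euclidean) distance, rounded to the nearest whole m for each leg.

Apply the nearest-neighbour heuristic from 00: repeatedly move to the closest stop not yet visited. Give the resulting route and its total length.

Nearest-neighbour total = 32 m; route 00 → A2 → G7 → C2 → P1 → S3 → 00.

00 → [A2:4 / P1:5 / S3:6 / G7:9 / C2:11] → A2 (4)
A2 → [G7:5 / P1:6 / C2:7 / S3:8] → G7 (5)
G7 → [C2:2 / P1:11 / S3:13] → C2 (2)
C2 → [P1:13 / S3:15] → P1 (13)
P1 → [S3:2] → S3 (2)
Return S3→00: 6.
Total = 4 + 5 + 2 + 13 + 2 + 6 = 32.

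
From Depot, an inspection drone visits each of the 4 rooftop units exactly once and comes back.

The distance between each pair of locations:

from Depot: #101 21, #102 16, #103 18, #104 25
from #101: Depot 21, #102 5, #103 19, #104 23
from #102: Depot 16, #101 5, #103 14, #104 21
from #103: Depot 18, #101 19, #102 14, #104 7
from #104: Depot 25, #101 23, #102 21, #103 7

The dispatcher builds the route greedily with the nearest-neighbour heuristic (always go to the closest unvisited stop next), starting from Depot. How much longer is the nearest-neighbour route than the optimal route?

From Depot: #102=16, #103=18, #101=21, #104=25 → choose #102 (16).
From #102: #101=5, #103=14, #104=21 → choose #101 (5).
From #101: #103=19, #104=23 → choose #103 (19).
From #103: #104=7 → choose #104 (7).
NN route Depot → #102 → #101 → #103 → #104 → Depot costs 72.
Optimal: Depot → #102 → #101 → #104 → #103 → Depot costs 69 (by enumerating all 12 distinct tours).
Excess = 72 − 69 = 3.

3 longer than the optimal tour.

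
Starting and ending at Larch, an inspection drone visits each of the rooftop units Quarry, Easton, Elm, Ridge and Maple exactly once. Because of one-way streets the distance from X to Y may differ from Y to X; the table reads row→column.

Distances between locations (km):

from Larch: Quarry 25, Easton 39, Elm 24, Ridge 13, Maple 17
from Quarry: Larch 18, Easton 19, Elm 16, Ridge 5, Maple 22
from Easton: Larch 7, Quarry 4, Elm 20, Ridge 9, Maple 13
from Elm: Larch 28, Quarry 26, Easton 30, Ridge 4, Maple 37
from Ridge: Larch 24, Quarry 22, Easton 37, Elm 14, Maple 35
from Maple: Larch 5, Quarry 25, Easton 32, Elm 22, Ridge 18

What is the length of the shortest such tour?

Larch → Quarry → Easton → Elm → Ridge → Maple → Larch: 25+19+20+4+35+5 = 108
Larch → Quarry → Easton → Elm → Maple → Ridge → Larch: 25+19+20+37+18+24 = 143
Larch → Quarry → Easton → Ridge → Elm → Maple → Larch: 25+19+9+14+37+5 = 109
Larch → Quarry → Easton → Ridge → Maple → Elm → Larch: 25+19+9+35+22+28 = 138
Larch → Quarry → Easton → Maple → Elm → Ridge → Larch: 25+19+13+22+4+24 = 107
Larch → Quarry → Easton → Maple → Ridge → Elm → Larch: 25+19+13+18+14+28 = 117
Larch → Quarry → Elm → Easton → Ridge → Maple → Larch: 25+16+30+9+35+5 = 120
Larch → Quarry → Elm → Easton → Maple → Ridge → Larch: 25+16+30+13+18+24 = 126
Larch → Quarry → Elm → Ridge → Easton → Maple → Larch: 25+16+4+37+13+5 = 100
Larch → Quarry → Elm → Ridge → Maple → Easton → Larch: 25+16+4+35+32+7 = 119
Larch → Quarry → Elm → Maple → Easton → Ridge → Larch: 25+16+37+32+9+24 = 143
Larch → Quarry → Elm → Maple → Ridge → Easton → Larch: 25+16+37+18+37+7 = 140
Larch → Quarry → Ridge → Easton → Elm → Maple → Larch: 25+5+37+20+37+5 = 129
Larch → Quarry → Ridge → Easton → Maple → Elm → Larch: 25+5+37+13+22+28 = 130
… (106 more)
Larch → Elm → Ridge → Quarry → Easton → Maple → Larch: 24+4+22+19+13+5 = 87  ← best
The minimum is 87.
One optimal route: Larch → Elm → Ridge → Quarry → Easton → Maple → Larch.

Shortest round trip = 87 km.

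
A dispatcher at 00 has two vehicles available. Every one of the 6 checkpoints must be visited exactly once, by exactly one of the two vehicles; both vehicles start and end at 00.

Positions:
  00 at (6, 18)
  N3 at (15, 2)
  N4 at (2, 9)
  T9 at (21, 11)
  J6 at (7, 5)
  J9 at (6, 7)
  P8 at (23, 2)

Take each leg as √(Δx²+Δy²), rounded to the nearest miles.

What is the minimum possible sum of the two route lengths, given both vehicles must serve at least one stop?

76 miles — the smallest possible combined total.

Check every non-empty split of the stops between the two vehicles; for each half take its own optimal tour:
  {N3} + {N4, T9, J6, J9, P8}: 36 + 58 = 94
  {N4} + {N3, T9, J6, J9, P8}: 20 + 56 = 76
  {N3, N4} + {T9, J6, J9, P8}: 43 + 55 = 98
  {T9} + {N3, N4, J6, J9, P8}: 34 + 56 = 90
  {N3, T9} + {N4, J6, J9, P8}: 46 + 55 = 101
  {N4, T9} + {N3, J6, J9, P8}: 46 + 53 = 99
  … (31 splits in total)
Best: vehicle 1 00 → N4 → 00 = 20; vehicle 2 00 → T9 → P8 → N3 → J6 → J9 → 00 = 56; combined 76.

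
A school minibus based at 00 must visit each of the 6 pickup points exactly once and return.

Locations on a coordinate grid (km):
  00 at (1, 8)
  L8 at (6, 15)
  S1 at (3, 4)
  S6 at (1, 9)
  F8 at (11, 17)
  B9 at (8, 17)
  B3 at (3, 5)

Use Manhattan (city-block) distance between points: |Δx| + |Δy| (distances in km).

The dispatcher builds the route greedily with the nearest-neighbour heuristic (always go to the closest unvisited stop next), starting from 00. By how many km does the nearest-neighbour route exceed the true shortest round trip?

00: S6=1, B3=5, S1=6, L8=12, B9=16, F8=19 ⇒ S6
S6: B3=6, S1=7, L8=11, B9=15, F8=18 ⇒ B3
B3: S1=1, L8=13, B9=17, F8=20 ⇒ S1
S1: L8=14, B9=18, F8=21 ⇒ L8
L8: B9=4, F8=7 ⇒ B9
B9: F8=3 ⇒ F8
NN route 00 → S6 → B3 → S1 → L8 → B9 → F8 → 00 costs 48.
Optimal: 00 → S1 → B3 → L8 → F8 → B9 → S6 → 00 costs 46 (by enumerating all 360 distinct tours).
Excess = 48 − 46 = 2.

The nearest-neighbour route is 2 km longer than optimal.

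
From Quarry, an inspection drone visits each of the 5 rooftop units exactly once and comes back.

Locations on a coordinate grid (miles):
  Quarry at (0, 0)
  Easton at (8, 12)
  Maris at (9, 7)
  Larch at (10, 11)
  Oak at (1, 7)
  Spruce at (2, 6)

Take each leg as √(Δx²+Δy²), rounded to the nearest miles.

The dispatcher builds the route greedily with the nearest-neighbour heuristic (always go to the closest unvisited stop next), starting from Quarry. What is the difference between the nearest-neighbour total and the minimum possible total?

From Quarry: Spruce=6, Oak=7, Maris=11, Easton=14, Larch=15 → choose Spruce (6).
From Spruce: Oak=1, Maris=7, Easton=8, Larch=9 → choose Oak (1).
From Oak: Maris=8, Easton=9, Larch=10 → choose Maris (8).
From Maris: Larch=4, Easton=5 → choose Larch (4).
From Larch: Easton=2 → choose Easton (2).
NN route Quarry → Spruce → Oak → Maris → Larch → Easton → Quarry costs 35.
Optimal: Quarry → Maris → Larch → Easton → Oak → Spruce → Quarry costs 33 (by enumerating all 60 distinct tours).
Excess = 35 − 33 = 2.

2 miles longer than the optimal tour.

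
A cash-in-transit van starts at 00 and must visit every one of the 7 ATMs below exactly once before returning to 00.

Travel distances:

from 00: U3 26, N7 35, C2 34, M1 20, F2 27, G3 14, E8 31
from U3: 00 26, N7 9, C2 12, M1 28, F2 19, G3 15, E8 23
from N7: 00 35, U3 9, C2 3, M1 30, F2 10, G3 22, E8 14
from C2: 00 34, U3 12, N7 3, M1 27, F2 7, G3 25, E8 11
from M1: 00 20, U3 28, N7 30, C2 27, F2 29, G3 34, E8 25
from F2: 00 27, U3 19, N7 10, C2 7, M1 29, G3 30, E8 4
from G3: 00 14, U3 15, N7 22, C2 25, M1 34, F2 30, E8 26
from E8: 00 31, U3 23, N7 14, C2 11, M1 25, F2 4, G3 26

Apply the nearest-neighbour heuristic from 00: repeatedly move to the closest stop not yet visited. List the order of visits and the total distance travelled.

From 00: distances to unvisited — G3=14, M1=20, U3=26, F2=27, E8=31, C2=34, N7=35. Nearest is G3 (14).
From G3: distances to unvisited — U3=15, N7=22, C2=25, E8=26, F2=30, M1=34. Nearest is U3 (15).
From U3: distances to unvisited — N7=9, C2=12, F2=19, E8=23, M1=28. Nearest is N7 (9).
From N7: distances to unvisited — C2=3, F2=10, E8=14, M1=30. Nearest is C2 (3).
From C2: distances to unvisited — F2=7, E8=11, M1=27. Nearest is F2 (7).
From F2: distances to unvisited — E8=4, M1=29. Nearest is E8 (4).
From E8: distances to unvisited — M1=25. Nearest is M1 (25).
Return M1→00: 20.
Total = 14 + 15 + 9 + 3 + 7 + 4 + 25 + 20 = 97.

Total distance 97 via the nearest-neighbour route 00 → G3 → U3 → N7 → C2 → F2 → E8 → M1 → 00.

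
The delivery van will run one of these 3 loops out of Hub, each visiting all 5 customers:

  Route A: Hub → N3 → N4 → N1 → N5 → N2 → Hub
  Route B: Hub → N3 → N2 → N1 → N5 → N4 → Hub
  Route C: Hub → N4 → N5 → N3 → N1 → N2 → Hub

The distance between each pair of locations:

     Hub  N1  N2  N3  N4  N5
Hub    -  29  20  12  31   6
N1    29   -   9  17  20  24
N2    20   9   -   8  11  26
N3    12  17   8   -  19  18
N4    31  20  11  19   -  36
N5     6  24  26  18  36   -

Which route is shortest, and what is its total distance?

Route A: 12 + 19 + 20 + 24 + 26 + 20 = 121
Route B: 12 + 8 + 9 + 24 + 36 + 31 = 120
Route C: 31 + 36 + 18 + 17 + 9 + 20 = 131

120 — Route B is the shortest.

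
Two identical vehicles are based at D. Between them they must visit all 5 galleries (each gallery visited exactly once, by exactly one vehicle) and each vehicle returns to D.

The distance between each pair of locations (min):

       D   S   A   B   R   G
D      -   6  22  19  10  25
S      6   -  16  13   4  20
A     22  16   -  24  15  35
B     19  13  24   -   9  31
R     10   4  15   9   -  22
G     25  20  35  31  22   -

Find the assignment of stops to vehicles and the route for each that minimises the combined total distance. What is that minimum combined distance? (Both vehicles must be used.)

Check every non-empty split of the stops between the two vehicles; for each half take its own optimal tour:
  {S} + {A, B, R, G}: 12 + 102 = 114
  {A} + {S, B, R, G}: 44 + 75 = 119
  {S, A} + {B, R, G}: 44 + 75 = 119
  {B} + {S, A, R, G}: 38 + 84 = 122
  {S, B} + {A, R, G}: 38 + 84 = 122
  {A, B} + {S, R, G}: 65 + 57 = 122
  … (15 splits in total)
Best: vehicle 1 D → S → D = 12; vehicle 2 D → A → B → R → G → D = 102; combined 114.

Minimum combined distance: 114 min.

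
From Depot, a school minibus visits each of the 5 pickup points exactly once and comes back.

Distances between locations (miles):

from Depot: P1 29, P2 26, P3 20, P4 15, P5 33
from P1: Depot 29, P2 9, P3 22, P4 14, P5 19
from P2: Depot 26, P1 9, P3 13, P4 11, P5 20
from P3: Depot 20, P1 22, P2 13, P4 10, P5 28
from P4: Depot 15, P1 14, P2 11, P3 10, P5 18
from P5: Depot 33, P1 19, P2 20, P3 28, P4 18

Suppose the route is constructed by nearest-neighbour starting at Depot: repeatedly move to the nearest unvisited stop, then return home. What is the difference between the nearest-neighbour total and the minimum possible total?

The nearest-neighbour route is 5 miles longer than optimal.

Depot: P4=15, P3=20, P2=26, P1=29, P5=33 ⇒ P4
P4: P3=10, P2=11, P1=14, P5=18 ⇒ P3
P3: P2=13, P1=22, P5=28 ⇒ P2
P2: P1=9, P5=20 ⇒ P1
P1: P5=19 ⇒ P5
NN route Depot → P4 → P3 → P2 → P1 → P5 → Depot costs 99.
Optimal: Depot → P3 → P2 → P1 → P5 → P4 → Depot costs 94 (by enumerating all 60 distinct tours).
Excess = 99 − 94 = 5.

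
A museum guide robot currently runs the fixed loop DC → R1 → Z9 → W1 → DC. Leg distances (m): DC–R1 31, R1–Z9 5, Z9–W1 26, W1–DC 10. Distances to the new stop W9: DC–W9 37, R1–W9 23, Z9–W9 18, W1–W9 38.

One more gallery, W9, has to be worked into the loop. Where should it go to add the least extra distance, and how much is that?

Minimum extra distance: 29 m, inserting W9 between DC and R1.

Insertion cost between consecutive stops i–j is d(i,W9) + d(W9,j) − d(i,j):
  between DC and R1: 37 + 23 − 31 = 29
  between R1 and Z9: 23 + 18 − 5 = 36
  between Z9 and W1: 18 + 38 − 26 = 30
  between W1 and DC: 38 + 37 − 10 = 65
Cheapest insertion is between DC and R1, adding 29.
New total = 72 + 29 = 101.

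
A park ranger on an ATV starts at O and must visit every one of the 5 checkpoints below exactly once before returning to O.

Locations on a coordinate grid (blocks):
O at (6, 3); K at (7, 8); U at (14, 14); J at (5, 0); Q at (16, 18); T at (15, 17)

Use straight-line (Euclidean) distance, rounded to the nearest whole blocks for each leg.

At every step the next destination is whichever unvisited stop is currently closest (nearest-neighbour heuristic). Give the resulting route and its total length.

O → [J:3 / K:5 / U:14 / T:17 / Q:18] → J (3)
J → [K:8 / U:17 / T:20 / Q:21] → K (8)
K → [U:9 / T:12 / Q:13] → U (9)
U → [T:3 / Q:4] → T (3)
T → [Q:1] → Q (1)
Return Q→O: 18.
Total = 3 + 8 + 9 + 3 + 1 + 18 = 42.

42 blocks along O → J → K → U → T → Q → O.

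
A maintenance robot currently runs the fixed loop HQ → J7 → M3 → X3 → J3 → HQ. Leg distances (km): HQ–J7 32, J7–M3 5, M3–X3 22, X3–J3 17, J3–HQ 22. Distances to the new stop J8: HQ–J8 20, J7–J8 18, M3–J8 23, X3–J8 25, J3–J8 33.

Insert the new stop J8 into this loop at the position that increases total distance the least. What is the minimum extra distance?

Insertion cost between consecutive stops i–j is d(i,J8) + d(J8,j) − d(i,j):
  between HQ and J7: 20 + 18 − 32 = 6
  between J7 and M3: 18 + 23 − 5 = 36
  between M3 and X3: 23 + 25 − 22 = 26
  between X3 and J3: 25 + 33 − 17 = 41
  between J3 and HQ: 33 + 20 − 22 = 31
Cheapest insertion is between HQ and J7, adding 6.
New total = 98 + 6 = 104.

Adding 6 km by placing J8 on the HQ–J7 leg.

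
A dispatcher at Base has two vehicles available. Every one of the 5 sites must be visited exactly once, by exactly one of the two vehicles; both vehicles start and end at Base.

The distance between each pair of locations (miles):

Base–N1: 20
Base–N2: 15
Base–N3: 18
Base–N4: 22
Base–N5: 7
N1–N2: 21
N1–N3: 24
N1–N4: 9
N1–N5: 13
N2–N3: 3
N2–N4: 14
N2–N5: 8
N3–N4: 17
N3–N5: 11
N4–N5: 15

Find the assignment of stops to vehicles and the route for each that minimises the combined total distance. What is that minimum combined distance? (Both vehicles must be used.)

Minimum combined distance: 78 miles.

Check every non-empty split of the stops between the two vehicles; for each half take its own optimal tour:
  {N1} + {N2, N3, N4, N5}: 40 + 57 = 97
  {N2} + {N1, N3, N4, N5}: 30 + 64 = 94
  {N1, N2} + {N3, N4, N5}: 56 + 57 = 113
  {N3} + {N1, N2, N4, N5}: 36 + 58 = 94
  {N1, N3} + {N2, N4, N5}: 62 + 51 = 113
  {N2, N3} + {N1, N4, N5}: 36 + 51 = 87
  … (15 splits in total)
  {N1, N2, N3, N4} + {N5}: 64 + 14 = 78  ← best
Best: vehicle 1 Base → N1 → N4 → N2 → N3 → Base = 64; vehicle 2 Base → N5 → Base = 14; combined 78.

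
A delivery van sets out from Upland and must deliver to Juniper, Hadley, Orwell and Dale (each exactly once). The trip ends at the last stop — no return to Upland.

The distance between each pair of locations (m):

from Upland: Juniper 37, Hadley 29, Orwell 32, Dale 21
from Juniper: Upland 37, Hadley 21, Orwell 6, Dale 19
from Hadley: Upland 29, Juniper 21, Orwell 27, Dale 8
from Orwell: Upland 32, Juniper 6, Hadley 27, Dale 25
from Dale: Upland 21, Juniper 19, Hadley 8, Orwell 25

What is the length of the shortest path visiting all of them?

56 m — the minimum one-way total.

There are 4! = 24 possible orderings.
Upland → Juniper → Hadley → Orwell → Dale: 37+21+27+25 = 110
Upland → Juniper → Hadley → Dale → Orwell: 37+21+8+25 = 91
Upland → Juniper → Orwell → Hadley → Dale: 37+6+27+8 = 78
Upland → Juniper → Orwell → Dale → Hadley: 37+6+25+8 = 76
Upland → Juniper → Dale → Hadley → Orwell: 37+19+8+27 = 91
Upland → Juniper → Dale → Orwell → Hadley: 37+19+25+27 = 108
Upland → Hadley → Juniper → Orwell → Dale: 29+21+6+25 = 81
Upland → Hadley → Juniper → Dale → Orwell: 29+21+19+25 = 94
Upland → Hadley → Orwell → Juniper → Dale: 29+27+6+19 = 81
Upland → Hadley → Orwell → Dale → Juniper: 29+27+25+19 = 100
Upland → Hadley → Dale → Juniper → Orwell: 29+8+19+6 = 62
Upland → Hadley → Dale → Orwell → Juniper: 29+8+25+6 = 68
Upland → Orwell → Juniper → Hadley → Dale: 32+6+21+8 = 67
Upland → Orwell → Juniper → Dale → Hadley: 32+6+19+8 = 65
… (10 more)
Upland → Dale → Hadley → Juniper → Orwell: 21+8+21+6 = 56  ← best
The minimum is 56.
One shortest path: Upland → Dale → Hadley → Juniper → Orwell.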